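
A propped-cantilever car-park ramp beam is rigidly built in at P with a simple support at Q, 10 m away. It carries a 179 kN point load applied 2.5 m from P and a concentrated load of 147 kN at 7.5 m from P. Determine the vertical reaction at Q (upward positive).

Release the roller at Q. Primary structure: cantilever fixed at P.
Free-end deflection of the primary structure under the applied loading (downward +):
  point load 179 at a = 2.5: Pa²(3L − a)/(6EI) = 5128/EI
  point load 147 at a = 7.5: Pa²(3L − a)/(6EI) = 31008/EI
  δ_0 = 36135/EI
Tip deflection under a unit load at Q: L³/(3EI) = 333.3/EI.
The prop prevents deflection at Q: R_Q = δ_0/δ_{QQ} = 36135/333.3 = 108.4 kN.

R_Q = 108.4 kN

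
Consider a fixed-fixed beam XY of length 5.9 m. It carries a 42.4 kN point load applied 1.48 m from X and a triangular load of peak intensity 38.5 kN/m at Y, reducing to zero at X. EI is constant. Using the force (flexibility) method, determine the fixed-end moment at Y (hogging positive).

M_Y = 78.8 kN·m

Release both end moments; the primary structure is a simply-supported span XY with redundants M_X and M_Y.
Simple-span end rotations at X and Y under the given loads:
  at X: point load 42.4 at a = 1.48: Pab(L + b)/(6LEI) = 80.86/EI
  at Y: point load 42.4 at a = 1.48: Pab(L + a)/(6LEI) = 57.82/EI
  at X: triangular load, peak 38.5: 7w₀L³/(360EI) = 153.7/EI
  at Y: triangular load, peak 38.5: w₀L³/(45EI) = 175.7/EI
  θ_X0 = 234.6/EI,  θ_Y0 = 233.5/EI
Flexibility coefficients: a unit moment at one end gives L/(3EI) there and L/(6EI) at the far end, so f₁₁ = f₂₂ = 1.967/EI and f₁₂ = f₂₁ = 0.9833/EI.
Compatibility — zero rotation at each built-in end:
  1.967 M_X + 0.9833 M_Y = 234.6
  0.9833 M_X + 1.967 M_Y = 233.5
Solving the pair gives M_X = 79.89 kN·m and M_Y = 78.8 kN·m (hogging).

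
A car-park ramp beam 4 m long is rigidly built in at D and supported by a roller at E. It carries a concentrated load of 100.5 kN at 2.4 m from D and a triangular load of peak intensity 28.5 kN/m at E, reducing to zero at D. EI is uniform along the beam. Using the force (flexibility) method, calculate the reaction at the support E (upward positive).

Remove the prop at E; the released (primary) structure is a cantilever built in at D.
Primary-structure tip deflection at E by superposition:
  point load 100.5 at a = 2.4: Pa²(3L − a)/(6EI) = 926.2/EI
  triangular load, peak 28.5 at the free end: 11w₀L⁴/(120EI) = 668.8/EI
  δ_0 = 1595/EI
Flexibility coefficient — unit upward force at E: δ_{EE} = L³/(3EI) = 21.33/EI.
Compatibility at E: δ_0 − R_E·δ_{EE} = 0, so R_E = 1595/21.33 = 74.77 kN.

R_E = 74.77 kN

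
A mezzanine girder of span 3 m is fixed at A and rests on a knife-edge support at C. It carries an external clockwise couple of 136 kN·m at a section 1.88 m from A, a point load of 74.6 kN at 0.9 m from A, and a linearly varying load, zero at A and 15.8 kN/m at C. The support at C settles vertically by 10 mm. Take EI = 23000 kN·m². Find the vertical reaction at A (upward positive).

Take the reaction at C as the redundant and release it; the primary structure is a cantilever fixed at A.
Downward deflection at the released point C due to the loads:
  clockwise couple 136 at a = 1.88: M₀a(2L − a)/(2EI) = 526.7/EI
  point load 74.6 at a = 0.9: Pa²(3L − a)/(6EI) = 81.58/EI
  triangular load, peak 15.8 at the free end: 11w₀L⁴/(120EI) = 117.3/EI
  δ_0 = 725.6/EI
Flexibility coefficient — unit upward force at C: δ_{CC} = L³/(3EI) = 9/EI.
With EI = 23000 kN·m²: δ_0 = 0.031547 m and δ_{CC} = 0.000391 m/kN.
Compatibility — the beam at C must follow the support down by 0.01 m: δ_0 − R_C·δ_{CC} = 0.01, so R_C = (0.031547 − 0.01)/0.000391 = 55.07 kN.
Vertical equilibrium: R_A = ΣP − R_C = 98.3 − 55.07 = 43.23 kN.

R_A = 43.23 kN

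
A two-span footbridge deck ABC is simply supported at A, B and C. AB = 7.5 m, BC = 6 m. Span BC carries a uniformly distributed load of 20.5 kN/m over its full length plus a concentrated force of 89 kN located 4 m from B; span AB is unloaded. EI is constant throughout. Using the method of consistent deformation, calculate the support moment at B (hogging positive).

Release continuity at B by inserting a hinge; the redundant is the internal moment M_B. The primary structure is two simply-supported spans AB and BC.
Rotations at B on the released spans (each span's end-slope, ×1/EI):
  span BC: UDL 20.5: wL³/(24EI) = 184.5/EI
  span BC: point load 89 at a = 4: Pab(L + b)/(6LEI) = 158.2/EI
  relative rotation θ_0 = (0 + 342.7)/EI = 342.7/EI
A unit hogging moment at B produces rotation L₁/(3EI) + L₂/(3EI) = 4.5/EI.
Slope continuity at B: θ_0 = M_B·4.5/EI, so M_B = 342.7/4.5 = 76.16 kN·m (hogging).

M_B = 76.16 kN·m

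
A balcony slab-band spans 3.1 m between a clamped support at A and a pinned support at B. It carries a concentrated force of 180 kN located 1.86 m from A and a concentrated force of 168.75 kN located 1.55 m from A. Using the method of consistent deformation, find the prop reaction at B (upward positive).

R_B = 130.5 kN

Choose R_B as the redundant. The primary structure is the cantilever fixed at A.
Primary-structure tip deflection at B by superposition:
  point load 180 at a = 1.86: Pa²(3L − a)/(6EI) = 772.2/EI
  point load 168.75 at a = 1.55: Pa²(3L − a)/(6EI) = 523.7/EI
  δ_0 = 1296/EI
Flexibility coefficient — unit upward force at B: δ_{BB} = L³/(3EI) = 9.93/EI.
Compatibility at B: δ_0 − R_B·δ_{BB} = 0, so R_B = 1296/9.93 = 130.5 kN.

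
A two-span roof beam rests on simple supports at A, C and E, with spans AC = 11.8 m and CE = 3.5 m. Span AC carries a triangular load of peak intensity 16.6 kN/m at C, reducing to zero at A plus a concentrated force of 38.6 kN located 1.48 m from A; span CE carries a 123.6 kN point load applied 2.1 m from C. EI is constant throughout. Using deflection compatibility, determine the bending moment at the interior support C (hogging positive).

Take M_C as the redundant. Released structure: two simple spans AC and CE with a hinge at C.
End slopes at the hinge C, treating each span as simply supported:
  span AC: triangular load, peak 16.6: w₀L³/(45EI) = 606.1/EI
  span AC: point load 38.6 at a = 1.48: Pab(L + a)/(6LEI) = 110.6/EI
  span CE: point load 123.6 at a = 2.1: Pab(L + b)/(6LEI) = 84.79/EI
  relative rotation θ_0 = (716.7 + 84.79)/EI = 801.5/EI
A unit hogging moment at C produces rotation L₁/(3EI) + L₂/(3EI) = 5.1/EI.
Compatibility: M_C·(L₁+L₂)/(3EI) = θ_0, giving M_C = 157.2 kN·m (hogging).

M_C = 157.2 kN·m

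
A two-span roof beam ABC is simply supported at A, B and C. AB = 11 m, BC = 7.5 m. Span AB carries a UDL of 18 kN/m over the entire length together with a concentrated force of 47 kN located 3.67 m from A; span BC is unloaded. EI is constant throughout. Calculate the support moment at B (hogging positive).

Insert a hinge at B; M_B is the redundant, and each span becomes simply supported.
Discontinuity in slope at B on the released structure — sum the simple-span end rotations:
  span AB: UDL 18: wL³/(24EI) = 998.2/EI
  span AB: point load 47 at a = 3.67: Pab(L + a)/(6LEI) = 281/EI
  relative rotation θ_0 = (1279 + 0)/EI = 1279/EI
A unit hogging moment at B produces rotation L₁/(3EI) + L₂/(3EI) = 6.167/EI.
Slope continuity at B: θ_0 = M_B·6.167/EI, so M_B = 1279/6.167 = 207.5 kN·m (hogging).

M_B = 207.5 kN·m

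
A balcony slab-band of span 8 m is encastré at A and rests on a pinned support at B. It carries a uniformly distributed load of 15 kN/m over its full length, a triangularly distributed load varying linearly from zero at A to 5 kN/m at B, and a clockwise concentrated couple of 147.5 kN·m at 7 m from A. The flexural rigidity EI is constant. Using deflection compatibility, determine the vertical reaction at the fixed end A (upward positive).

Release the roller at B. Primary structure: cantilever fixed at A.
Deflection at B on the released cantilever, summing each load's contribution:
  UDL 15: wL⁴/(8EI) = 7680/EI
  triangular load, peak 5 at the free end: 11w₀L⁴/(120EI) = 1877/EI
  clockwise couple 147.5 at a = 7: M₀a(2L − a)/(2EI) = 4646/EI
  δ_0 = 14204/EI
Tip deflection under a unit load at B: L³/(3EI) = 170.7/EI.
The prop prevents deflection at B: R_B = δ_0/δ_{BB} = 14204/170.7 = 83.22 kN.
Vertical equilibrium: R_A = ΣP − R_B = 140 − 83.22 = 56.78 kN.

R_A = 56.78 kN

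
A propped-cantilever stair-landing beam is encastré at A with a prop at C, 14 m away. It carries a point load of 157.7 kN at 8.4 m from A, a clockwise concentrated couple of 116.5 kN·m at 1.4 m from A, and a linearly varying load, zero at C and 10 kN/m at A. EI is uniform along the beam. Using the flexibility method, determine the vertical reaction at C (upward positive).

Take the reaction at C as the redundant and release it; the primary structure is a cantilever fixed at A.
Deflection at C on the released cantilever, summing each load's contribution:
  point load 157.7 at a = 8.4: Pa²(3L − a)/(6EI) = 62313/EI
  clockwise couple 116.5 at a = 1.4: M₀a(2L − a)/(2EI) = 2169/EI
  triangular load, peak 10 at the fixed end: w₀L⁴/(30EI) = 12805/EI
  δ_0 = 77288/EI
Tip deflection under a unit load at C: L³/(3EI) = 914.7/EI.
The prop prevents deflection at C: R_C = δ_0/δ_{CC} = 77288/914.7 = 84.5 kN.

R_C = 84.5 kN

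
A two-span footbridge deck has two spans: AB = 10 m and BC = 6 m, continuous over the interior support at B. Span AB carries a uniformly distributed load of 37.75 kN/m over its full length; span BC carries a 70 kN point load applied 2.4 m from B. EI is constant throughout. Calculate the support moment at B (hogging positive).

M_B = 325.2 kN·m

Insert a hinge at B; M_B is the redundant, and each span becomes simply supported.
End slopes at the hinge B, treating each span as simply supported:
  span AB: UDL 37.75: wL³/(24EI) = 1573/EI
  span BC: point load 70 at a = 2.4: Pab(L + b)/(6LEI) = 161.3/EI
  relative rotation θ_0 = (1573 + 161.3)/EI = 1734/EI
A unit hogging moment at B produces rotation L₁/(3EI) + L₂/(3EI) = 5.333/EI.
Compatibility: M_B·(L₁+L₂)/(3EI) = θ_0, giving M_B = 325.2 kN·m (hogging).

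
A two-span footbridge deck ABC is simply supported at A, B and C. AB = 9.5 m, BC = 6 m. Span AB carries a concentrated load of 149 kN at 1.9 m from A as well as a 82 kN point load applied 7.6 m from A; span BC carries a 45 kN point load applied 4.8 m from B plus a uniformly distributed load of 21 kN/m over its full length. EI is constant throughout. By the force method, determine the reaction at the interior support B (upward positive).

Release continuity at B by inserting a hinge; the redundant is the internal moment M_B. The primary structure is two simply-supported spans AB and BC.
Discontinuity in slope at B on the released structure — sum the simple-span end rotations:
  span AB: point load 149 at a = 1.9: Pab(L + a)/(6LEI) = 430.3/EI
  span AB: point load 82 at a = 7.6: Pab(L + a)/(6LEI) = 355.2/EI
  span BC: point load 45 at a = 4.8: Pab(L + b)/(6LEI) = 51.84/EI
  span BC: UDL 21: wL³/(24EI) = 189/EI
  relative rotation θ_0 = (785.5 + 240.8)/EI = 1026/EI
A unit hogging moment at B produces rotation L₁/(3EI) + L₂/(3EI) = 5.167/EI.
Slope continuity at B: θ_0 = M_B·5.167/EI, so M_B = 1026/5.167 = 198.7 kN·m (hogging).
Span AB, ΣM about A with M_B applied at B: R_B^{AB}·9.5 = 906.3 + 198.7, so R_B^{AB} = 116.3 kN and R_A = 231 − 116.3 = 114.7 kN.
Span BC, ΣM about C: R_B^{BC}·6 = 432 + 198.7, so R_B^{BC} = 105.1 kN and R_C = 171 − 105.1 = 65.89 kN.
R_B = 116.3 + 105.1 = 221.4 kN.

R_B = 221.4 kN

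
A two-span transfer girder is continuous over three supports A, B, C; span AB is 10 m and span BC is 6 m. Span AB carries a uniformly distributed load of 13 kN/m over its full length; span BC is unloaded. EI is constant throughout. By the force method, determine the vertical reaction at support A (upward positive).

Insert a hinge at B; M_B is the redundant, and each span becomes simply supported.
Discontinuity in slope at B on the released structure — sum the simple-span end rotations:
  span AB: UDL 13: wL³/(24EI) = 541.7/EI
  relative rotation θ_0 = (541.7 + 0)/EI = 541.7/EI
A unit hogging moment at B produces rotation L₁/(3EI) + L₂/(3EI) = 5.333/EI.
Compatibility: M_B·(L₁+L₂)/(3EI) = θ_0, giving M_B = 101.6 kN·m (hogging).
Span AB, ΣM about A with M_B applied at B: R_B^{AB}·10 = 650 + 101.6, so R_B^{AB} = 75.16 kN and R_A = 130 − 75.16 = 54.84 kN.

R_A = 54.84 kN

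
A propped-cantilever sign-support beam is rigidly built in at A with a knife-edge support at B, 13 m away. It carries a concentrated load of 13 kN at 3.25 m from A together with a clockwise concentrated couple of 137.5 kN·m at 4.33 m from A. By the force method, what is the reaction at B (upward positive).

Choose R_B as the redundant. The primary structure is the cantilever fixed at A.
Deflection at B on the released cantilever, summing each load's contribution:
  point load 13 at a = 3.25: Pa²(3L − a)/(6EI) = 818.2/EI
  clockwise couple 137.5 at a = 4.33: M₀a(2L − a)/(2EI) = 6451/EI
  δ_0 = 7269/EI
Flexibility coefficient — unit upward force at B: δ_{BB} = L³/(3EI) = 732.3/EI.
Compatibility at B: δ_0 − R_B·δ_{BB} = 0, so R_B = 7269/732.3 = 9.926 kN.

R_B = 9.926 kN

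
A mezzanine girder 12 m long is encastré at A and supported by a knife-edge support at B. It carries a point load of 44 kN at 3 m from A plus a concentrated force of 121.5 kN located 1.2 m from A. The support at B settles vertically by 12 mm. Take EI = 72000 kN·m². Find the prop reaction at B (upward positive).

Release the roller at B. Primary structure: cantilever fixed at A.
Deflection at B on the released cantilever, summing each load's contribution:
  point load 44 at a = 3: Pa²(3L − a)/(6EI) = 2178/EI
  point load 121.5 at a = 1.2: Pa²(3L − a)/(6EI) = 1015/EI
  δ_0 = 3193/EI
Tip deflection under a unit load at B: L³/(3EI) = 576/EI.
With EI = 72000 kN·m²: δ_0 = 0.044344 m and δ_{BB} = 0.008 m/kN.
Compatibility — the beam at B must follow the support down by 0.012 m: δ_0 − R_B·δ_{BB} = 0.012, so R_B = (0.044344 − 0.012)/0.008 = 4.043 kN.

R_B = 4.043 kN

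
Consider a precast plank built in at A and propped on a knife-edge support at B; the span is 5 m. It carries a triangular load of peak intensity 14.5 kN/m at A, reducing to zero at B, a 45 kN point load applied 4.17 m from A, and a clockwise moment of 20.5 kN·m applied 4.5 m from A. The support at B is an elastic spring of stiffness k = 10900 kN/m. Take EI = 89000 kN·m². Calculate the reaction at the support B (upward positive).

R_B = 39.5 kN

Remove the prop at B; the released (primary) structure is a cantilever built in at A.
Downward deflection at the released point B due to the loads:
  triangular load, peak 14.5 at the fixed end: w₀L⁴/(30EI) = 302.1/EI
  point load 45 at a = 4.17: Pa²(3L − a)/(6EI) = 1412/EI
  clockwise couple 20.5 at a = 4.5: M₀a(2L − a)/(2EI) = 253.7/EI
  δ_0 = 1968/EI
Flexibility coefficient — unit upward force at B: δ_{BB} = L³/(3EI) = 41.67/EI.
With EI = 89000 kN·m²: δ_0 = 0.022114 m and δ_{BB} = 0.000468 m/kN.
Compatibility — the spring shortens by R_B/k under the reaction it provides: δ_0 − R_B·δ_{BB} = R_B/k. With 1/k = 0.000092 m/kN, R_B = δ_0 / (δ_{BB} + 1/k) = 0.022114 / (0.000468 + 0.000092) = 39.5 kN.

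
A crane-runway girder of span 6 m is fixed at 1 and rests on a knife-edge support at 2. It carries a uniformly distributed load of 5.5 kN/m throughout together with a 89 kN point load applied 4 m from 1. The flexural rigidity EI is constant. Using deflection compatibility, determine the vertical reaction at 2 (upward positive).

R_2 = 58.52 kN

Remove the prop at 2; the released (primary) structure is a cantilever built in at 1.
Primary-structure tip deflection at 2 by superposition:
  UDL 5.5: wL⁴/(8EI) = 891/EI
  point load 89 at a = 4: Pa²(3L − a)/(6EI) = 3323/EI
  δ_0 = 4214/EI
Tip deflection under a unit load at 2: L³/(3EI) = 72/EI.
Compatibility at 2: δ_0 − R_2·δ_{22} = 0, so R_2 = 4214/72 = 58.52 kN.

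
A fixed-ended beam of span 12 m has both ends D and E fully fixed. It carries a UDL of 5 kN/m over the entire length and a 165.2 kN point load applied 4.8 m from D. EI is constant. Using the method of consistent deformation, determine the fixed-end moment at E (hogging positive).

Release both end moments; the primary structure is a simply-supported span DE with redundants M_D and M_E.
Simple-span end rotations at D and E under the given loads:
  at D: UDL 5: wL³/(24EI) = 360/EI
  at E: UDL 5: wL³/(24EI) = 360/EI
  at D: point load 165.2 at a = 4.8: Pab(L + b)/(6LEI) = 1522/EI
  at E: point load 165.2 at a = 4.8: Pab(L + a)/(6LEI) = 1332/EI
  θ_D0 = 1882/EI,  θ_E0 = 1692/EI
Flexibility coefficients: a unit moment at one end gives L/(3EI) there and L/(6EI) at the far end, so f₁₁ = f₂₂ = 4/EI and f₁₂ = f₂₁ = 2/EI.
Compatibility — zero rotation at each built-in end:
  4 M_D + 2 M_E = 1882
  2 M_D + 4 M_E = 1692
Solving the pair gives M_D = 345.5 kN·m and M_E = 250.3 kN·m (hogging).

M_E = 250.3 kN·m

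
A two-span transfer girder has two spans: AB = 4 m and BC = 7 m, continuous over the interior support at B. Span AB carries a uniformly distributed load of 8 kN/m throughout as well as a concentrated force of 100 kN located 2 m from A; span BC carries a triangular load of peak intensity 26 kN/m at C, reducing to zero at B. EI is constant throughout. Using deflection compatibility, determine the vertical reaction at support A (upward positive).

Insert a hinge at B; M_B is the redundant, and each span becomes simply supported.
Rotations at B on the released spans (each span's end-slope, ×1/EI):
  span AB: UDL 8: wL³/(24EI) = 21.33/EI
  span AB: point load 100 at a = 2: Pab(L + a)/(6LEI) = 100/EI
  span BC: triangular load, peak 26: 7w₀L³/(360EI) = 173.4/EI
  relative rotation θ_0 = (121.3 + 173.4)/EI = 294.7/EI
A unit hogging moment at B produces rotation L₁/(3EI) + L₂/(3EI) = 3.667/EI.
Slope continuity at B: θ_0 = M_B·3.667/EI, so M_B = 294.7/3.667 = 80.38 kN·m (hogging).
Span AB, ΣM about A with M_B applied at B: R_B^{AB}·4 = 264 + 80.38, so R_B^{AB} = 86.1 kN and R_A = 132 − 86.1 = 45.9 kN.

R_A = 45.9 kN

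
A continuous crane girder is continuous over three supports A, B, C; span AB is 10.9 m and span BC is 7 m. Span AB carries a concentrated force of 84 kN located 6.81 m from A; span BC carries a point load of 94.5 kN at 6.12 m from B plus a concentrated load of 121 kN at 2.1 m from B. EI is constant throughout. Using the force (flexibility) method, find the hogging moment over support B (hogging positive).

M_B = 181.3 kN·m

Insert a hinge at B; M_B is the redundant, and each span becomes simply supported.
End slopes at the hinge B, treating each span as simply supported:
  span AB: point load 84 at a = 6.81: Pab(L + a)/(6LEI) = 633.6/EI
  span BC: point load 94.5 at a = 6.12: Pab(L + b)/(6LEI) = 95.49/EI
  span BC: point load 121 at a = 2.1: Pab(L + b)/(6LEI) = 352.8/EI
  relative rotation θ_0 = (633.6 + 448.3)/EI = 1082/EI
A unit hogging moment at B produces rotation L₁/(3EI) + L₂/(3EI) = 5.967/EI.
Slope continuity at B: θ_0 = M_B·5.967/EI, so M_B = 1082/5.967 = 181.3 kN·m (hogging).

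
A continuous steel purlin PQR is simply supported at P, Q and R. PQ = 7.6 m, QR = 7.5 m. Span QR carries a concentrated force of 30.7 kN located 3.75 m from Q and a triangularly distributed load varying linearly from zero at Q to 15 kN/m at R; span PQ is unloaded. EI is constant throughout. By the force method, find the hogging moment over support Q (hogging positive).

Release continuity at Q by inserting a hinge; the redundant is the internal moment M_Q. The primary structure is two simply-supported spans PQ and QR.
Discontinuity in slope at Q on the released structure — sum the simple-span end rotations:
  span QR: point load 30.7 at a = 3.75: Pab(L + b)/(6LEI) = 107.9/EI
  span QR: triangular load, peak 15: 7w₀L³/(360EI) = 123/EI
  relative rotation θ_0 = (0 + 231)/EI = 231/EI
A unit hogging moment at Q produces rotation L₁/(3EI) + L₂/(3EI) = 5.033/EI.
Compatibility: M_Q·(L₁+L₂)/(3EI) = θ_0, giving M_Q = 45.89 kN·m (hogging).

M_Q = 45.89 kN·m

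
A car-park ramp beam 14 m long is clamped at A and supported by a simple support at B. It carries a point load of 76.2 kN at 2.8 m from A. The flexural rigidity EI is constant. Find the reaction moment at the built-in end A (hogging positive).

Choose R_B as the redundant. The primary structure is the cantilever fixed at A.
Downward deflection at the released point B due to the loads:
  point load 76.2 at a = 2.8: Pa²(3L − a)/(6EI) = 3903/EI
Flexibility coefficient — unit upward force at B: δ_{BB} = L³/(3EI) = 914.7/EI.
The prop prevents deflection at B: R_B = δ_0/δ_{BB} = 3903/914.7 = 4.267 kN.
Moment equilibrium about A: M_A = Σ(load moments about A) − R_B·L = 213.4 − 4.267×14 = 153.6 kN·m.

M_A = 153.6 kN·m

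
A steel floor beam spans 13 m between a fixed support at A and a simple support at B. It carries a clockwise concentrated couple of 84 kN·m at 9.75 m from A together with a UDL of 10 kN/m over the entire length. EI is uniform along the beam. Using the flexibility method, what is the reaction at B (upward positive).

Remove the prop at B; the released (primary) structure is a cantilever built in at A.
Deflection at B on the released cantilever, summing each load's contribution:
  clockwise couple 84 at a = 9.75: M₀a(2L − a)/(2EI) = 6654/EI
  UDL 10: wL⁴/(8EI) = 35701/EI
  δ_0 = 42356/EI
Tip deflection under a unit load at B: L³/(3EI) = 732.3/EI.
The prop prevents deflection at B: R_B = δ_0/δ_{BB} = 42356/732.3 = 57.84 kN.

R_B = 57.84 kN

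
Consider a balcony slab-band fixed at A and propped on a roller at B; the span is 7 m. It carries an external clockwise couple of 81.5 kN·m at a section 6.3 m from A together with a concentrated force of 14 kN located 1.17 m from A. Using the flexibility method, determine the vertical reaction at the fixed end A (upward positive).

Choose R_B as the redundant. The primary structure is the cantilever fixed at A.
Downward deflection at the released point B due to the loads:
  clockwise couple 81.5 at a = 6.3: M₀a(2L − a)/(2EI) = 1977/EI
  point load 14 at a = 1.17: Pa²(3L − a)/(6EI) = 63.34/EI
  δ_0 = 2040/EI
Tip deflection under a unit load at B: L³/(3EI) = 114.3/EI.
The prop prevents deflection at B: R_B = δ_0/δ_{BB} = 2040/114.3 = 17.84 kN.
Vertical equilibrium: R_A = ΣP − R_B = 14 − 17.84 = -3.844 kN.

R_A = -3.844 kN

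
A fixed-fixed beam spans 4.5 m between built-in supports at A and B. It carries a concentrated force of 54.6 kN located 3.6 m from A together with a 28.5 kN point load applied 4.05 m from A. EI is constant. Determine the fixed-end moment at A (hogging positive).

M_A = 9.017 kN·m

Take the two fixed-end moments M_A, M_B as redundants; the released structure is the simple span AB.
End rotations of the released simple span under the applied load (×1/EI):
  at A: point load 54.6 at a = 3.6: Pab(L + b)/(6LEI) = 35.38/EI
  at B: point load 54.6 at a = 3.6: Pab(L + a)/(6LEI) = 53.07/EI
  at A: point load 28.5 at a = 4.05: Pab(L + b)/(6LEI) = 9.523/EI
  at B: point load 28.5 at a = 4.05: Pab(L + a)/(6LEI) = 16.45/EI
  θ_A0 = 44.9/EI,  θ_B0 = 69.52/EI
Flexibility coefficients: a unit moment at one end gives L/(3EI) there and L/(6EI) at the far end, so f₁₁ = f₂₂ = 1.5/EI and f₁₂ = f₂₁ = 0.75/EI.
Compatibility — zero rotation at each built-in end:
  1.5 M_A + 0.75 M_B = 44.9
  0.75 M_A + 1.5 M_B = 69.52
Solving the pair gives M_A = 9.017 kN·m and M_B = 41.84 kN·m (hogging).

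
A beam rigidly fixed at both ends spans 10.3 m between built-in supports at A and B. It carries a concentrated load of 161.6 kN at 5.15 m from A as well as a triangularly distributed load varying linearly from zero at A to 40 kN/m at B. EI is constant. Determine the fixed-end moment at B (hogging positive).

Take the two fixed-end moments M_A, M_B as redundants; the released structure is the simple span AB.
On the primary (simply-supported) span, the end slopes from the loading are:
  at A: point load 161.6 at a = 5.15: Pab(L + b)/(6LEI) = 1072/EI
  at B: point load 161.6 at a = 5.15: Pab(L + a)/(6LEI) = 1072/EI
  at A: triangular load, peak 40: 7w₀L³/(360EI) = 849.9/EI
  at B: triangular load, peak 40: w₀L³/(45EI) = 971.3/EI
  θ_A0 = 1921/EI,  θ_B0 = 2043/EI
Flexibility coefficients: a unit moment at one end gives L/(3EI) there and L/(6EI) at the far end, so f₁₁ = f₂₂ = 3.433/EI and f₁₂ = f₂₁ = 1.717/EI.
Compatibility — zero rotation at each built-in end:
  3.433 M_A + 1.717 M_B = 1921
  1.717 M_A + 3.433 M_B = 2043
Solving the pair gives M_A = 349.5 kN·m and M_B = 420.2 kN·m (hogging).

M_B = 420.2 kN·m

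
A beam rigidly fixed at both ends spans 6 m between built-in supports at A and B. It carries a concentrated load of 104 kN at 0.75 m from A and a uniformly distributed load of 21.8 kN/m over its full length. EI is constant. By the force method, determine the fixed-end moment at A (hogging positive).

M_A = 125.1 kN·m

Release both end moments; the primary structure is a simply-supported span AB with redundants M_A and M_B.
Simple-span end rotations at A and B under the given loads:
  at A: point load 104 at a = 0.75: Pab(L + b)/(6LEI) = 128/EI
  at B: point load 104 at a = 0.75: Pab(L + a)/(6LEI) = 76.78/EI
  at A: UDL 21.8: wL³/(24EI) = 196.2/EI
  at B: UDL 21.8: wL³/(24EI) = 196.2/EI
  θ_A0 = 324.2/EI,  θ_B0 = 273/EI
Flexibility coefficients: a unit moment at one end gives L/(3EI) there and L/(6EI) at the far end, so f₁₁ = f₂₂ = 2/EI and f₁₂ = f₂₁ = 1/EI.
Compatibility — zero rotation at each built-in end:
  2 M_A + 1 M_B = 324.2
  1 M_A + 2 M_B = 273
Solving the pair gives M_A = 125.1 kN·m and M_B = 73.93 kN·m (hogging).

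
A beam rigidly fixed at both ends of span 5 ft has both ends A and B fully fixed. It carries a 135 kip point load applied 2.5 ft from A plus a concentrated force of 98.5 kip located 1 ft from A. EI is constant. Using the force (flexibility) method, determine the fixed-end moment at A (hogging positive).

M_A = 147.4 kip·ft

Release both end moments; the primary structure is a simply-supported span AB with redundants M_A and M_B.
Simple-span end rotations at A and B under the given loads:
  at A: point load 135 at a = 2.5: Pab(L + b)/(6LEI) = 210.9/EI
  at B: point load 135 at a = 2.5: Pab(L + a)/(6LEI) = 210.9/EI
  at A: point load 98.5 at a = 1: Pab(L + b)/(6LEI) = 118.2/EI
  at B: point load 98.5 at a = 1: Pab(L + a)/(6LEI) = 78.8/EI
  θ_A0 = 329.1/EI,  θ_B0 = 289.7/EI
Flexibility coefficients: a unit moment at one end gives L/(3EI) there and L/(6EI) at the far end, so f₁₁ = f₂₂ = 1.667/EI and f₁₂ = f₂₁ = 0.8333/EI.
Compatibility — zero rotation at each built-in end:
  1.667 M_A + 0.8333 M_B = 329.1
  0.8333 M_A + 1.667 M_B = 289.7
Solving the pair gives M_A = 147.4 kip·ft and M_B = 100.1 kip·ft (hogging).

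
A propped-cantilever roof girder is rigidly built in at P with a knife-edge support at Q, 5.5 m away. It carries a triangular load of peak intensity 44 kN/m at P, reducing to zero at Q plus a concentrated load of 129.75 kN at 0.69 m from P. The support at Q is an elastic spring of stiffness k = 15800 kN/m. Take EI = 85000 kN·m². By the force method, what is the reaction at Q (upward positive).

R_Q = 24.74 kN

Release the roller at Q. Primary structure: cantilever fixed at P.
Downward deflection at the released point Q due to the loads:
  triangular load, peak 44 at the fixed end: w₀L⁴/(30EI) = 1342/EI
  point load 129.75 at a = 0.69: Pa²(3L − a)/(6EI) = 162.8/EI
  δ_0 = 1505/EI
Tip deflection under a unit load at Q: L³/(3EI) = 55.46/EI.
With EI = 85000 kN·m²: δ_0 = 0.017704 m and δ_{QQ} = 0.000652 m/kN.
Compatibility — the spring shortens by R_Q/k under the reaction it provides: δ_0 − R_Q·δ_{QQ} = R_Q/k. With 1/k = 0.000063 m/kN, R_Q = δ_0 / (δ_{QQ} + 1/k) = 0.017704 / (0.000652 + 0.000063) = 24.74 kN.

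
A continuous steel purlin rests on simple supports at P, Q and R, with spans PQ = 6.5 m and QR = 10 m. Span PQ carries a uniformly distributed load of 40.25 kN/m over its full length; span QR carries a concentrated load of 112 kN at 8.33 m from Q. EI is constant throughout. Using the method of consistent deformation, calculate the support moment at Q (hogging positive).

Release continuity at Q by inserting a hinge; the redundant is the internal moment M_Q. The primary structure is two simply-supported spans PQ and QR.
Rotations at Q on the released spans (each span's end-slope, ×1/EI):
  span PQ: UDL 40.25: wL³/(24EI) = 460.6/EI
  span QR: point load 112 at a = 8.33: Pab(L + b)/(6LEI) = 303/EI
  relative rotation θ_0 = (460.6 + 303)/EI = 763.6/EI
A unit hogging moment at Q produces rotation L₁/(3EI) + L₂/(3EI) = 5.5/EI.
Compatibility: M_Q·(L₁+L₂)/(3EI) = θ_0, giving M_Q = 138.8 kN·m (hogging).

M_Q = 138.8 kN·m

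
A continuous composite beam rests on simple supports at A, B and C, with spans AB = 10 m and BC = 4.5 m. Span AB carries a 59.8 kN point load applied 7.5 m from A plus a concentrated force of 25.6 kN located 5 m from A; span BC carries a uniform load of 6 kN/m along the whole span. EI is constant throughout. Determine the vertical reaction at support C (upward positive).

R_C = -9.94 kN

Insert a hinge at B; M_B is the redundant, and each span becomes simply supported.
Discontinuity in slope at B on the released structure — sum the simple-span end rotations:
  span AB: point load 59.8 at a = 7.5: Pab(L + a)/(6LEI) = 327/EI
  span AB: point load 25.6 at a = 5: Pab(L + a)/(6LEI) = 160/EI
  span BC: UDL 6: wL³/(24EI) = 22.78/EI
  relative rotation θ_0 = (487 + 22.78)/EI = 509.8/EI
A unit hogging moment at B produces rotation L₁/(3EI) + L₂/(3EI) = 4.833/EI.
Compatibility: M_B·(L₁+L₂)/(3EI) = θ_0, giving M_B = 105.5 kN·m (hogging).
Span BC, ΣM about C: R_B^{BC}·4.5 = 60.75 + 105.5, so R_B^{BC} = 36.94 kN and R_C = 27 − 36.94 = -9.94 kN.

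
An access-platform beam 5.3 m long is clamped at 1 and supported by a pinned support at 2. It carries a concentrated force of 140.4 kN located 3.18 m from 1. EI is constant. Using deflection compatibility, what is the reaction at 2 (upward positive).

Take the reaction at 2 as the redundant and release it; the primary structure is a cantilever fixed at 1.
Downward deflection at the released point 2 due to the loads:
  point load 140.4 at a = 3.18: Pa²(3L − a)/(6EI) = 3010/EI
Flexibility coefficient — unit upward force at 2: δ_{22} = L³/(3EI) = 49.63/EI.
Compatibility at 2: δ_0 − R_2·δ_{22} = 0, so R_2 = 3010/49.63 = 60.65 kN.

R_2 = 60.65 kN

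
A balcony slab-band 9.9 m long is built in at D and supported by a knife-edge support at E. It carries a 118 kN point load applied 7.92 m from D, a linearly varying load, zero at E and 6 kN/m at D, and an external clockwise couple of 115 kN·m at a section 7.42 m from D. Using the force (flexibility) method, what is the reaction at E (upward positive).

Remove the prop at E; the released (primary) structure is a cantilever built in at D.
Deflection at E on the released cantilever, summing each load's contribution:
  point load 118 at a = 7.92: Pa²(3L − a)/(6EI) = 26868/EI
  triangular load, peak 6 at the fixed end: w₀L⁴/(30EI) = 1921/EI
  clockwise couple 115 at a = 7.42: M₀a(2L − a)/(2EI) = 5282/EI
  δ_0 = 34071/EI
Flexibility coefficient — unit upward force at E: δ_{EE} = L³/(3EI) = 323.4/EI.
Compatibility at E: δ_0 − R_E·δ_{EE} = 0, so R_E = 34071/323.4 = 105.3 kN.

R_E = 105.3 kN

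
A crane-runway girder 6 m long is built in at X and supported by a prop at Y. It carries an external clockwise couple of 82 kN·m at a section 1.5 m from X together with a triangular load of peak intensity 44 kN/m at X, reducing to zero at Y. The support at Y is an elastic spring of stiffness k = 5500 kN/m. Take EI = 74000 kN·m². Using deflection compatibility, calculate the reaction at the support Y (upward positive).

Remove the prop at Y; the released (primary) structure is a cantilever built in at X.
Free-end deflection of the primary structure under the applied loading (downward +):
  clockwise couple 82 at a = 1.5: M₀a(2L − a)/(2EI) = 645.8/EI
  triangular load, peak 44 at the fixed end: w₀L⁴/(30EI) = 1901/EI
  δ_0 = 2547/EI
Flexibility coefficient — unit upward force at Y: δ_{YY} = L³/(3EI) = 72/EI.
With EI = 74000 kN·m²: δ_0 = 0.034413 m and δ_{YY} = 0.000973 m/kN.
Compatibility — the spring shortens by R_Y/k under the reaction it provides: δ_0 − R_Y·δ_{YY} = R_Y/k. With 1/k = 0.000182 m/kN, R_Y = δ_0 / (δ_{YY} + 1/k) = 0.034413 / (0.000973 + 0.000182) = 29.8 kN.

R_Y = 29.8 kN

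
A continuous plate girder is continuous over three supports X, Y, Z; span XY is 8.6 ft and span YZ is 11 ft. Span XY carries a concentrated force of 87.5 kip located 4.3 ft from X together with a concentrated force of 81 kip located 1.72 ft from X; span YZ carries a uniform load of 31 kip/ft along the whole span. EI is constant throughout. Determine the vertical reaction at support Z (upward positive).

R_Z = 138.3 kip

Release continuity at Y by inserting a hinge; the redundant is the internal moment M_Y. The primary structure is two simply-supported spans XY and YZ.
End slopes at the hinge Y, treating each span as simply supported:
  span XY: point load 87.5 at a = 4.3: Pab(L + a)/(6LEI) = 404.5/EI
  span XY: point load 81 at a = 1.72: Pab(L + a)/(6LEI) = 191.7/EI
  span YZ: UDL 31: wL³/(24EI) = 1719/EI
  relative rotation θ_0 = (596.2 + 1719)/EI = 2315/EI
A unit hogging moment at Y produces rotation L₁/(3EI) + L₂/(3EI) = 6.533/EI.
Compatibility: M_Y·(L₁+L₂)/(3EI) = θ_0, giving M_Y = 354.4 kip·ft (hogging).
Span YZ, ΣM about Z: R_Y^{YZ}·11 = 1876 + 354.4, so R_Y^{YZ} = 202.7 kip and R_Z = 341 − 202.7 = 138.3 kip.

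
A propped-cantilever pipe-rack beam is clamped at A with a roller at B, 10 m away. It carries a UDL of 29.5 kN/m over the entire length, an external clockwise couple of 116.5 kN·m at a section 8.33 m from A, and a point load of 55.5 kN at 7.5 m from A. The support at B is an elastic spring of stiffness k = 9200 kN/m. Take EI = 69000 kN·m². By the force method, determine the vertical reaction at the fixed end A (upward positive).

Take the reaction at B as the redundant and release it; the primary structure is a cantilever fixed at A.
Primary-structure tip deflection at B by superposition:
  UDL 29.5: wL⁴/(8EI) = 36875/EI
  clockwise couple 116.5 at a = 8.33: M₀a(2L − a)/(2EI) = 5663/EI
  point load 55.5 at a = 7.5: Pa²(3L − a)/(6EI) = 11707/EI
  δ_0 = 54245/EI
Tip deflection under a unit load at B: L³/(3EI) = 333.3/EI.
With EI = 69000 kN·m²: δ_0 = 0.78615 m and δ_{BB} = 0.004831 m/kN.
Compatibility — the spring shortens by R_B/k under the reaction it provides: δ_0 − R_B·δ_{BB} = R_B/k. With 1/k = 0.000109 m/kN, R_B = δ_0 / (δ_{BB} + 1/k) = 0.78615 / (0.004831 + 0.000109) = 159.2 kN.
Vertical equilibrium: R_A = ΣP − R_B = 350.5 − 159.2 = 191.3 kN.

R_A = 191.3 kN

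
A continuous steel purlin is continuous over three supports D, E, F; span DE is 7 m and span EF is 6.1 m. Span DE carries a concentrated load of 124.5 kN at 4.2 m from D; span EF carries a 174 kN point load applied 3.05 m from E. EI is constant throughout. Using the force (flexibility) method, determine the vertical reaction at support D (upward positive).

Release continuity at E by inserting a hinge; the redundant is the internal moment M_E. The primary structure is two simply-supported spans DE and EF.
Rotations at E on the released spans (each span's end-slope, ×1/EI):
  span DE: point load 124.5 at a = 4.2: Pab(L + a)/(6LEI) = 390.4/EI
  span EF: point load 174 at a = 3.05: Pab(L + b)/(6LEI) = 404.7/EI
  relative rotation θ_0 = (390.4 + 404.7)/EI = 795.1/EI
A unit hogging moment at E produces rotation L₁/(3EI) + L₂/(3EI) = 4.367/EI.
Compatibility: M_E·(L₁+L₂)/(3EI) = θ_0, giving M_E = 182.1 kN·m (hogging).
Span DE, ΣM about D with M_E applied at E: R_E^{DE}·7 = 522.9 + 182.1, so R_E^{DE} = 100.7 kN and R_D = 124.5 − 100.7 = 23.79 kN.

R_D = 23.79 kN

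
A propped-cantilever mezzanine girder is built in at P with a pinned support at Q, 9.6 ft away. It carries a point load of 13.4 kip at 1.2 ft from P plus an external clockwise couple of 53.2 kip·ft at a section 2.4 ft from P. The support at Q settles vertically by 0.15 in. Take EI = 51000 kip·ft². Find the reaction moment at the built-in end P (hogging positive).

Release the roller at Q. Primary structure: cantilever fixed at P.
Downward deflection at the released point Q due to the loads:
  point load 13.4 at a = 1.2: Pa²(3L − a)/(6EI) = 88.76/EI
  clockwise couple 53.2 at a = 2.4: M₀a(2L − a)/(2EI) = 1073/EI
  δ_0 = 1161/EI
Flexibility coefficient — unit upward force at Q: δ_{QQ} = L³/(3EI) = 294.9/EI.
With EI = 51000 kip·ft²: δ_0 = 0.02277 ft and δ_{QQ} = 0.005783 ft/kip.
Compatibility — the beam at Q must follow the support down by 0.0125 ft: δ_0 − R_Q·δ_{QQ} = 0.0125, so R_Q = (0.02277 − 0.0125)/0.005783 = 1.776 kip.
Moment equilibrium about P: M_P = Σ(load moments about P) − R_Q·L = 69.28 − 1.776×9.6 = 52.23 kip·ft.

M_P = 52.23 kip·ft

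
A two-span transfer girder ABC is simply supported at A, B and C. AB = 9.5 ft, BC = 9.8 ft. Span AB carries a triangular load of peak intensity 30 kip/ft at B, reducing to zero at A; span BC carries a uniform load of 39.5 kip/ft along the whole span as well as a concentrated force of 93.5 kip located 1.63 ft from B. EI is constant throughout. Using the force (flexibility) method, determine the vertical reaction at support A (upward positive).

Take M_B as the redundant. Released structure: two simple spans AB and BC with a hinge at B.
Discontinuity in slope at B on the released structure — sum the simple-span end rotations:
  span AB: triangular load, peak 30: w₀L³/(45EI) = 571.6/EI
  span BC: UDL 39.5: wL³/(24EI) = 1549/EI
  span BC: point load 93.5 at a = 1.63: Pab(L + b)/(6LEI) = 380.5/EI
  relative rotation θ_0 = (571.6 + 1930)/EI = 2501/EI
A unit hogging moment at B produces rotation L₁/(3EI) + L₂/(3EI) = 6.433/EI.
Slope continuity at B: θ_0 = M_B·6.433/EI, so M_B = 2501/6.433 = 388.8 kip·ft (hogging).
Span AB, ΣM about A with M_B applied at B: R_B^{AB}·9.5 = 902.5 + 388.8, so R_B^{AB} = 135.9 kip and R_A = 142.5 − 135.9 = 6.576 kip.

R_A = 6.576 kip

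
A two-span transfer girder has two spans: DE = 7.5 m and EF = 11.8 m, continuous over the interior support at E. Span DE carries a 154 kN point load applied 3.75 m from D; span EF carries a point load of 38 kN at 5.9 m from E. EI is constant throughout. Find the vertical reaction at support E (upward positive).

R_E = 125.6 kN

Insert a hinge at E; M_E is the redundant, and each span becomes simply supported.
Discontinuity in slope at E on the released structure — sum the simple-span end rotations:
  span DE: point load 154 at a = 3.75: Pab(L + a)/(6LEI) = 541.4/EI
  span EF: point load 38 at a = 5.9: Pab(L + b)/(6LEI) = 330.7/EI
  relative rotation θ_0 = (541.4 + 330.7)/EI = 872.1/EI
A unit hogging moment at E produces rotation L₁/(3EI) + L₂/(3EI) = 6.433/EI.
Slope continuity at E: θ_0 = M_E·6.433/EI, so M_E = 872.1/6.433 = 135.6 kN·m (hogging).
Span DE, ΣM about D with M_E applied at E: R_E^{DE}·7.5 = 577.5 + 135.6, so R_E^{DE} = 95.07 kN and R_D = 154 − 95.07 = 58.93 kN.
Span EF, ΣM about F: R_E^{EF}·11.8 = 224.2 + 135.6, so R_E^{EF} = 30.49 kN and R_F = 38 − 30.49 = 7.512 kN.
R_E = 95.07 + 30.49 = 125.6 kN.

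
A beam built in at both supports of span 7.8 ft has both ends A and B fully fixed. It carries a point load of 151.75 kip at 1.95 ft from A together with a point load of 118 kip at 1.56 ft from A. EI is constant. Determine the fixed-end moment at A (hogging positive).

Take the two fixed-end moments M_A, M_B as redundants; the released structure is the simple span AB.
End rotations of the released simple span under the applied load (×1/EI):
  at A: point load 151.75 at a = 1.95: Pab(L + b)/(6LEI) = 504.9/EI
  at B: point load 151.75 at a = 1.95: Pab(L + a)/(6LEI) = 360.6/EI
  at A: point load 118 at a = 1.56: Pab(L + b)/(6LEI) = 344.6/EI
  at B: point load 118 at a = 1.56: Pab(L + a)/(6LEI) = 229.7/EI
  θ_A0 = 849.5/EI,  θ_B0 = 590.4/EI
Flexibility coefficients: a unit moment at one end gives L/(3EI) there and L/(6EI) at the far end, so f₁₁ = f₂₂ = 2.6/EI and f₁₂ = f₂₁ = 1.3/EI.
Compatibility — zero rotation at each built-in end:
  2.6 M_A + 1.3 M_B = 849.5
  1.3 M_A + 2.6 M_B = 590.4
Solving the pair gives M_A = 284.3 kip·ft and M_B = 84.94 kip·ft (hogging).

M_A = 284.3 kip·ft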